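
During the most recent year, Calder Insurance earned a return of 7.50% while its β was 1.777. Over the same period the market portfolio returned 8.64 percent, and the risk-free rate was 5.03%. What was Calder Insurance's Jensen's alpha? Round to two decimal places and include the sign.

Market excess return = 8.64% − 5.03% = 3.61%
CAPM benchmark = R_f + β(R_m − R_f) = 5.03% + 1.777 × 3.61% = 11.44497%
α = actual − benchmark = 7.50% − 11.44497% = -3.94%

-3.94%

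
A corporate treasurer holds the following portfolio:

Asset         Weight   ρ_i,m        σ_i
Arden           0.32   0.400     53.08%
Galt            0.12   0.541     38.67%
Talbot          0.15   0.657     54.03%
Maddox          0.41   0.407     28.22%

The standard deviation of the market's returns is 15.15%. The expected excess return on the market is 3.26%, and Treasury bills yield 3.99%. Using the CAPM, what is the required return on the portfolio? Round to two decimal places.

β_Arden = 0.400 × 53.08% / 15.15% = 1.4015
β_Galt = 0.541 × 38.67% / 15.15% = 1.3809
β_Talbot = 0.657 × 54.03% / 15.15% = 2.3431
β_Maddox = 0.407 × 28.22% / 15.15% = 0.7581
β_P = Σ w_i β_i = 0.32×1.4015 + 0.12×1.3809 + 0.15×2.3431 + 0.41×0.7581 = 1.2765
E(R_P) = R_f + β_P × MRP = 3.99% + 1.2765 × 3.26% = 8.15%

8.15%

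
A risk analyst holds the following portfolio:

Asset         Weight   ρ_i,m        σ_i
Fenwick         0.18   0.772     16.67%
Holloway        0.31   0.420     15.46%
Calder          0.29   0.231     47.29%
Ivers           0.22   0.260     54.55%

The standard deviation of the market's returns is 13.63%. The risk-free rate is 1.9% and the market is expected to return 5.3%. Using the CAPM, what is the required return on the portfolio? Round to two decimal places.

4.55%

β_Fenwick = 0.772 × 16.67% / 13.63% = 0.9442
β_Holloway = 0.420 × 15.46% / 13.63% = 0.4764
β_Calder = 0.231 × 47.29% / 13.63% = 0.8015
β_Ivers = 0.260 × 54.55% / 13.63% = 1.0406
β_P = Σ w_i β_i = 0.18×0.9442 + 0.31×0.4764 + 0.29×0.8015 + 0.22×1.0406 = 0.7790
MRP = 5.3% − 1.9% = 3.40%
E(R_P) = R_f + β_P × MRP = 1.9% + 0.7790 × 3.4% = 4.55%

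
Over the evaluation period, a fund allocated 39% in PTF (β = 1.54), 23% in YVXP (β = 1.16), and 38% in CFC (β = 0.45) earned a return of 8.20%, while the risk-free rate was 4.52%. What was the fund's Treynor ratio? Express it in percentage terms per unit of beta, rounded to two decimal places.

β_P = 0.39×1.54 + 0.23×1.16 + 0.38×0.45 = 1.0384
Treynor = (R_P − R_f) / β_P = (8.20% − 4.52%) / 1.0384 = 3.68% / 1.0384 = 3.54%

3.54%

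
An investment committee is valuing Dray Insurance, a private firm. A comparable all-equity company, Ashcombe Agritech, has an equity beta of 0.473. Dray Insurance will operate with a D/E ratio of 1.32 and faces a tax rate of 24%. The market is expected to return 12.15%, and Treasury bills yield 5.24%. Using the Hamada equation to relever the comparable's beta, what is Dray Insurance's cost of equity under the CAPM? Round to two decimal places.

11.79%

β_L = β_U × [1 + (1 − t)(D/E)] = 0.473 × [1 + (1 − 0.24) × 1.32]
    = 0.473 × [1 + 0.76 × 1.32] = 0.473 × 2.0032 = 0.9475
MRP = 12.15% − 5.24% = 6.91%
E(R) = R_f + β_L × MRP = 5.24% + 0.9475 × 6.91% = 11.79%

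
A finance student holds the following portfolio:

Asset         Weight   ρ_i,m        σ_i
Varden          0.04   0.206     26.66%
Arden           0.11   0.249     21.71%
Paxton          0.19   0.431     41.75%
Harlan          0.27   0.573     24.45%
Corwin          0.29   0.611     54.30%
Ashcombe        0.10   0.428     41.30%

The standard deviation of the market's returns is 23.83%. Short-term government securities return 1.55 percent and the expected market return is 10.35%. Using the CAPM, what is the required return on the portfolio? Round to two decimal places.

8.72%

β_Varden = 0.206 × 26.66% / 23.83% = 0.2305
β_Arden = 0.249 × 21.71% / 23.83% = 0.2268
β_Paxton = 0.431 × 41.75% / 23.83% = 0.7551
β_Harlan = 0.573 × 24.45% / 23.83% = 0.5879
β_Corwin = 0.611 × 54.30% / 23.83% = 1.3922
β_Ashcombe = 0.428 × 41.30% / 23.83% = 0.7418
β_P = Σ w_i β_i = 0.04×0.2305 + 0.11×0.2268 + 0.19×0.7551 + 0.27×0.5879 + 0.29×1.3922 + 0.10×0.7418 = 0.8143
MRP = 10.35% − 1.55% = 8.80%
E(R_P) = R_f + β_P × MRP = 1.55% + 0.8143 × 8.80% = 8.72%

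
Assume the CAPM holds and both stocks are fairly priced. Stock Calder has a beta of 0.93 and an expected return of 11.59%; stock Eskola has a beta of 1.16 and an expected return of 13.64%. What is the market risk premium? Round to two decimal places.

Both satisfy E(R) = R_f + β·MRP, so the slope of the SML is
MRP = (13.64% − 11.59%) / (1.16 − 0.93) = 2.05% / 0.23 = 8.9130%

8.91%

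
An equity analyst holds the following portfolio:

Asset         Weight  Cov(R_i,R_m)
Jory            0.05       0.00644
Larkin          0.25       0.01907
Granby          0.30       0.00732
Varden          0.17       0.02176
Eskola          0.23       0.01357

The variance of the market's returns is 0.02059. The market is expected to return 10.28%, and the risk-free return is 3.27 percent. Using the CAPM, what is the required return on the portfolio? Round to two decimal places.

8.07%

β_Jory = 0.00644 / 0.02059 = 0.3128
β_Larkin = 0.01907 / 0.02059 = 0.9262
β_Granby = 0.00732 / 0.02059 = 0.3555
β_Varden = 0.02176 / 0.02059 = 1.0568
β_Eskola = 0.01357 / 0.02059 = 0.6591
β_P = Σ w_i β_i = 0.05×0.3128 + 0.25×0.9262 + 0.30×0.3555 + 0.17×1.0568 + 0.23×0.6591 = 0.6851
MRP = 10.28% − 3.27% = 7.01%
E(R_P) = R_f + β_P × MRP = 3.27% + 0.6851 × 7.01% = 8.07%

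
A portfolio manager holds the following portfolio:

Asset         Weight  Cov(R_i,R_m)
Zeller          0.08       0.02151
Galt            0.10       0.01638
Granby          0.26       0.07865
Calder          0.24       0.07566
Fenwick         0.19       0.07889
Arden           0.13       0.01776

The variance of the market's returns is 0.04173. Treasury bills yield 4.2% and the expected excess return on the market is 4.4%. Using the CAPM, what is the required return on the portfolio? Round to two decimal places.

β_Zeller = 0.02151 / 0.04173 = 0.5155
β_Galt = 0.01638 / 0.04173 = 0.3925
β_Granby = 0.07865 / 0.04173 = 1.8847
β_Calder = 0.07566 / 0.04173 = 1.8131
β_Fenwick = 0.07889 / 0.04173 = 1.8905
β_Arden = 0.01776 / 0.04173 = 0.4256
β_P = Σ w_i β_i = 0.08×0.5155 + 0.10×0.3925 + 0.26×1.8847 + 0.24×1.8131 + 0.19×1.8905 + 0.13×0.4256 = 1.4202
E(R_P) = R_f + β_P × MRP = 4.2% + 1.4202 × 4.4% = 10.45%

10.45%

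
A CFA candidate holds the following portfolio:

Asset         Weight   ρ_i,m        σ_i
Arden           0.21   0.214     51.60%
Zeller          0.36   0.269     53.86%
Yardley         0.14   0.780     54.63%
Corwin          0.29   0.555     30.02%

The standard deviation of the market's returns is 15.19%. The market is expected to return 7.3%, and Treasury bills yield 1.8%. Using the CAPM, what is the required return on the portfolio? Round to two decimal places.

β_Arden = 0.214 × 51.60% / 15.19% = 0.7270
β_Zeller = 0.269 × 53.86% / 15.19% = 0.9538
β_Yardley = 0.780 × 54.63% / 15.19% = 2.8052
β_Corwin = 0.555 × 30.02% / 15.19% = 1.0968
β_P = Σ w_i β_i = 0.21×0.7270 + 0.36×0.9538 + 0.14×2.8052 + 0.29×1.0968 = 1.2068
MRP = 7.3% − 1.8% = 5.50%
E(R_P) = R_f + β_P × MRP = 1.8% + 1.2068 × 5.5% = 8.44%

8.44%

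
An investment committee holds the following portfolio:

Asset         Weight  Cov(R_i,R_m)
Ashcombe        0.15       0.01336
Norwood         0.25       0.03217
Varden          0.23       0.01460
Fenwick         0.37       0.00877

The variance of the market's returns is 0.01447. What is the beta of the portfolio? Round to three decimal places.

β_Ashcombe = 0.01336 / 0.01447 = 0.9233
β_Norwood = 0.03217 / 0.01447 = 2.2232
β_Varden = 0.01460 / 0.01447 = 1.0090
β_Fenwick = 0.00877 / 0.01447 = 0.6061
β_P = Σ w_i β_i = 0.15×0.9233 + 0.25×2.2232 + 0.23×1.0090 + 0.37×0.6061 = 1.1506

1.151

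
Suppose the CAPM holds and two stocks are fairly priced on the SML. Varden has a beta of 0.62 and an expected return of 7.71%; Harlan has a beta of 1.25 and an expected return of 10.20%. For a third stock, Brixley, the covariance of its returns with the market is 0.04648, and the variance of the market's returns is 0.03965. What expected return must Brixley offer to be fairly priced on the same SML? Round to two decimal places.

9.89%

MRP = (10.20% − 7.71%) / (1.25 − 0.62) = 3.9524%
R_f = 7.71% − 0.62 × 3.9524% = 5.2595%
β_Brixley = Cov / Var(R_m) = 0.04648 / 0.03965 = 1.1723
E(R_Brixley) = R_f + β × MRP = 5.2595% + 1.1723 × 3.9524% = 9.89%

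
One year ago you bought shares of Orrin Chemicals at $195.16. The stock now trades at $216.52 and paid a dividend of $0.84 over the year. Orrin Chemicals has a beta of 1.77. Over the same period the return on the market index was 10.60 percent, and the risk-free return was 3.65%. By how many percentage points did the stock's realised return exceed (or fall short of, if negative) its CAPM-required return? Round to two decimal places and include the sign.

Realised HPR = (P1 + D1 − P0) / P0 = (216.52 + 0.84 − 195.16) / 195.16 = 22.20 / 195.16 = 11.3753%
MRP = 10.60% − 3.65% = 6.95%
CAPM required = R_f + β·MRP = 3.65% + 1.77 × 6.95% = 15.9515%
α = realised − required = 11.3753% − 15.9515% = -4.58%

-4.58%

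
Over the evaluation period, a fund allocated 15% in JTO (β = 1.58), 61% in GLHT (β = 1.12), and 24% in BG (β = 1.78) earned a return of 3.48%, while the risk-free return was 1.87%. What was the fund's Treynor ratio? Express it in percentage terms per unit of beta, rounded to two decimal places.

β_P = 0.15×1.58 + 0.61×1.12 + 0.24×1.78 = 1.3474
Treynor = (R_P − R_f) / β_P = (3.48% − 1.87%) / 1.3474 = 1.61% / 1.3474 = 1.19%

1.19%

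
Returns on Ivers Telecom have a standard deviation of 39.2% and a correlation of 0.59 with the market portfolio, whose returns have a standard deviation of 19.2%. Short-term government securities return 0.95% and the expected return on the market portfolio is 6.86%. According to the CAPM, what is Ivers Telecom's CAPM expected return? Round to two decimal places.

8.07%

β = ρ × σ_i / σ_m = 0.59 × 39.2% / 19.2% = 1.2046
MRP = 6.86% − 0.95% = 5.91%
E(R) = 0.95% + 1.2046 × 5.91% = 8.07%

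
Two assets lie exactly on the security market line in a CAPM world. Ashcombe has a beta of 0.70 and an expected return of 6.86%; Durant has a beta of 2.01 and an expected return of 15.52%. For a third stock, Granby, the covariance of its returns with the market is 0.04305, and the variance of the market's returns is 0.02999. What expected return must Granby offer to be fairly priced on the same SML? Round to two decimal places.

MRP = (15.52% − 6.86%) / (2.01 − 0.70) = 6.6107%
R_f = 6.86% − 0.70 × 6.6107% = 2.2325%
β_Granby = Cov / Var(R_m) = 0.04305 / 0.02999 = 1.4355
E(R_Granby) = R_f + β × MRP = 2.2325% + 1.4355 × 6.6107% = 11.72%

11.72%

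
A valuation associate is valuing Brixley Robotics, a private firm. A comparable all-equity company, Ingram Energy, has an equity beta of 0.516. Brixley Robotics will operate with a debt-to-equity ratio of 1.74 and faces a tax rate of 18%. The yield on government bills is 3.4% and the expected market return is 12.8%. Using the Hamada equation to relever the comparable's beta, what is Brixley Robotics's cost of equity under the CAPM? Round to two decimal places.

15.17%

β_L = β_U × [1 + (1 − t)(D/E)] = 0.516 × [1 + (1 − 0.18) × 1.74]
    = 0.516 × [1 + 0.82 × 1.74] = 0.516 × 2.4268 = 1.2522
MRP = 12.8% − 3.4% = 9.40%
E(R) = R_f + β_L × MRP = 3.4% + 1.2522 × 9.4% = 15.17%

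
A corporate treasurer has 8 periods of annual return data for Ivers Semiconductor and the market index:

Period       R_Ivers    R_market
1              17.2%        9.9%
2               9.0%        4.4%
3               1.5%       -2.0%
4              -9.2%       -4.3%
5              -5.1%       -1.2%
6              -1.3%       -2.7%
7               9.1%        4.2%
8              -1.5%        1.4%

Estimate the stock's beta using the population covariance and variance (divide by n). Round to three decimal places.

Mean R_i = (17.2 + 9.0 + 1.5 − 9.2 − 5.1 − 1.3 + 9.1 − 1.5) / 8 = 2.4625%
Mean R_m = (9.9 + 4.4 − 2.0 − 4.3 − 1.2 − 2.7 + 4.2 + 1.4) / 8 = 1.2125%
Σ(R_i − R̄_i)(R_m − R̄_m) = 268.3038  ⇒  Cov = 268.3038 / 8 = 33.5380
Σ(R_m − R̄_m)² = 156.4288  ⇒  Var(R_m) = 156.4288 / 8 = 19.5536
β = Cov / Var(R_m) = 33.5380 / 19.5536 = 1.7152

1.715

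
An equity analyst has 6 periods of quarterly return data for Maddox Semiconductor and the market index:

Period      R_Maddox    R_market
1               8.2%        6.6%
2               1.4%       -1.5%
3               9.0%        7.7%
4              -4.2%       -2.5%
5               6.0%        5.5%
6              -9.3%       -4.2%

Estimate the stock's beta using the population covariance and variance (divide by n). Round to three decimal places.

1.333

Mean R_i = (8.2 + 1.4 + 9.0 − 4.2 + 6.0 − 9.3) / 6 = 1.8500%
Mean R_m = (6.6 − 1.5 + 7.7 − 2.5 + 5.5 − 4.2) / 6 = 1.9333%
Σ(R_i − R̄_i)(R_m − R̄_m) = 182.4200  ⇒  Cov = 182.4200 / 6 = 30.4033
Σ(R_m − R̄_m)² = 136.8133  ⇒  Var(R_m) = 136.8133 / 6 = 22.8022
β = Cov / Var(R_m) = 30.4033 / 22.8022 = 1.3333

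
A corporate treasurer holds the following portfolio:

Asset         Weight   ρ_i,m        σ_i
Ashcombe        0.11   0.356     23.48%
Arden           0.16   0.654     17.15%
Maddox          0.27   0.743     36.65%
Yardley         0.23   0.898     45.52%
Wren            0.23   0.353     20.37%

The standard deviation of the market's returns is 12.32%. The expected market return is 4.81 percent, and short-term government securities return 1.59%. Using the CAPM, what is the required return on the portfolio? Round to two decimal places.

7.11%

β_Ashcombe = 0.356 × 23.48% / 12.32% = 0.6785
β_Arden = 0.654 × 17.15% / 12.32% = 0.9104
β_Maddox = 0.743 × 36.65% / 12.32% = 2.2103
β_Yardley = 0.898 × 45.52% / 12.32% = 3.3179
β_Wren = 0.353 × 20.37% / 12.32% = 0.5837
β_P = Σ w_i β_i = 0.11×0.6785 + 0.16×0.9104 + 0.27×2.2103 + 0.23×3.3179 + 0.23×0.5837 = 1.7144
MRP = 4.81% − 1.59% = 3.22%
E(R_P) = R_f + β_P × MRP = 1.59% + 1.7144 × 3.22% = 7.11%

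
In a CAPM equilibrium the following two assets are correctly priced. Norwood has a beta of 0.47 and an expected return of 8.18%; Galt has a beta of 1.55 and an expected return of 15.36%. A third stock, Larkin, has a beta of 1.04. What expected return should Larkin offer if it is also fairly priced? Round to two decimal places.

11.97%

MRP (SML slope) = (15.36% − 8.18%) / (1.55 − 0.47) = 7.18% / 1.08 = 6.6481%
R_f (intercept) = 8.18% − 0.47 × 6.6481% = 5.0554%
E(R_Larkin) = R_f + β × MRP = 5.0554% + 1.04 × 6.6481% = 11.97%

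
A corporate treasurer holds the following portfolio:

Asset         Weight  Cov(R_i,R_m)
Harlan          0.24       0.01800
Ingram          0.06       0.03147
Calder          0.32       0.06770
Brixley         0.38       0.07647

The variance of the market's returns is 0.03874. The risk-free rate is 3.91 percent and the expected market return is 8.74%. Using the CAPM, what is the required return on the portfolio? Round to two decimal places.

11.01%

β_Harlan = 0.01800 / 0.03874 = 0.4646
β_Ingram = 0.03147 / 0.03874 = 0.8123
β_Calder = 0.06770 / 0.03874 = 1.7475
β_Brixley = 0.07647 / 0.03874 = 1.9739
β_P = Σ w_i β_i = 0.24×0.4646 + 0.06×0.8123 + 0.32×1.7475 + 0.38×1.9739 = 1.4695
MRP = 8.74% − 3.91% = 4.83%
E(R_P) = R_f + β_P × MRP = 3.91% + 1.4695 × 4.83% = 11.01%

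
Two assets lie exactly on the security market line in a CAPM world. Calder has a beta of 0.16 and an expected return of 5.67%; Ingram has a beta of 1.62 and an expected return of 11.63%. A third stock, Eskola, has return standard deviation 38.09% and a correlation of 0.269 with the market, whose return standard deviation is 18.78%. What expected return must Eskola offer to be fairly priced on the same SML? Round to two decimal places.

MRP = (11.63% − 5.67%) / (1.62 − 0.16) = 4.0822%
R_f = 5.67% − 0.16 × 4.0822% = 5.0168%
β_Eskola = ρ·σ_i/σ_m = 0.269 × 38.09 / 18.78 = 0.5456
E(R_Eskola) = R_f + β × MRP = 5.0168% + 0.5456 × 4.0822% = 7.24%

7.24%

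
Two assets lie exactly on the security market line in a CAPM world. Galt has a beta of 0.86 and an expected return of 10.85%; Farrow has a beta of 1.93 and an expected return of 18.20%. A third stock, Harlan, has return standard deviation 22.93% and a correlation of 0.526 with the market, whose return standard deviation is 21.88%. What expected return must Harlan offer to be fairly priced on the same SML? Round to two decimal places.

8.73%

MRP = (18.20% − 10.85%) / (1.93 − 0.86) = 6.8692%
R_f = 10.85% − 0.86 × 6.8692% = 4.9425%
β_Harlan = ρ·σ_i/σ_m = 0.526 × 22.93 / 21.88 = 0.5512
E(R_Harlan) = R_f + β × MRP = 4.9425% + 0.5512 × 6.8692% = 8.73%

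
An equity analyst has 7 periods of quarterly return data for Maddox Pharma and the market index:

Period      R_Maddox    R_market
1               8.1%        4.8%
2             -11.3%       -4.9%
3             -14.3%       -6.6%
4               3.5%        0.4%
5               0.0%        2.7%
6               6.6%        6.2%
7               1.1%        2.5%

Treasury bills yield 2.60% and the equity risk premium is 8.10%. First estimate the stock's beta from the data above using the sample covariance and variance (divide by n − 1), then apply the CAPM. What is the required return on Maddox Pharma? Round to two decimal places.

16.48%

Mean R_i = (8.1 − 11.3 − 14.3 + 3.5 + 0.0 + 6.6 + 1.1) / 7 = -0.9000%
Mean R_m = (4.8 − 4.9 − 6.6 + 0.4 + 2.7 + 6.2 + 2.5) / 7 = 0.7286%
Σ(R_i − R̄_i)(R_m − R̄_m) = 238.2900  ⇒  Cov = 238.2900 / 6 = 39.7150
Σ(R_m − R̄_m)² = 139.0343  ⇒  Var(R_m) = 139.0343 / 6 = 23.1724
β = Cov / Var(R_m) = 39.7150 / 23.1724 = 1.7139
E(R) = R_f + β × MRP = 2.60% + 1.7139 × 8.10% = 16.48%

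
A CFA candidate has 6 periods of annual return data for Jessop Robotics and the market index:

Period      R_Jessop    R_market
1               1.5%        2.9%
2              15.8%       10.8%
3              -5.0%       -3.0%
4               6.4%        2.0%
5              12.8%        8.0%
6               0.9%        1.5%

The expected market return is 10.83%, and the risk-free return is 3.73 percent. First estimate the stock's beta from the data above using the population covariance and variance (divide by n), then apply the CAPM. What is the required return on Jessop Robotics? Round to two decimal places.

Mean R_i = (1.5 + 15.8 − 5.0 + 6.4 + 12.8 + 0.9) / 6 = 5.4000%
Mean R_m = (2.9 + 10.8 − 3.0 + 2.0 + 8.0 + 1.5) / 6 = 3.7000%
Σ(R_i − R̄_i)(R_m − R̄_m) = 186.6600  ⇒  Cov = 186.6600 / 6 = 31.1100
Σ(R_m − R̄_m)² = 122.1600  ⇒  Var(R_m) = 122.1600 / 6 = 20.3600
β = Cov / Var(R_m) = 31.1100 / 20.3600 = 1.5280
MRP = 10.83% − 3.73% = 7.10%
E(R) = R_f + β × MRP = 3.73% + 1.5280 × 7.10% = 14.58%

14.58%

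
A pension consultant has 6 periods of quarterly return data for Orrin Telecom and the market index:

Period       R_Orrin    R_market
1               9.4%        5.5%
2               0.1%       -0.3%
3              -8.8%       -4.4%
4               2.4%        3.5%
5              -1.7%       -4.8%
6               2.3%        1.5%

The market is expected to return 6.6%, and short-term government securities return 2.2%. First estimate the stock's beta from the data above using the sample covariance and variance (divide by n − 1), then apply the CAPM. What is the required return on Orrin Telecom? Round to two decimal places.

Mean R_i = (9.4 + 0.1 − 8.8 + 2.4 − 1.7 + 2.3) / 6 = 0.6167%
Mean R_m = (5.5 − 0.3 − 4.4 + 3.5 − 4.8 + 1.5) / 6 = 0.1667%
Σ(R_i − R̄_i)(R_m − R̄_m) = 109.7833  ⇒  Cov = 109.7833 / 5 = 21.9567
Σ(R_m − R̄_m)² = 87.0733  ⇒  Var(R_m) = 87.0733 / 5 = 17.4147
β = Cov / Var(R_m) = 21.9567 / 17.4147 = 1.2608
MRP = 6.6% − 2.2% = 4.40%
E(R) = R_f + β × MRP = 2.2% + 1.2608 × 4.4% = 7.75%

7.75%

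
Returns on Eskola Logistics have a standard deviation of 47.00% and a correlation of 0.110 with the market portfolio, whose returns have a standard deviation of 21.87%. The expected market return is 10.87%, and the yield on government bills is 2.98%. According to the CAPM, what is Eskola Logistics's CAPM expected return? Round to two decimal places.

4.85%

β = ρ × σ_i / σ_m = 0.110 × 47.00% / 21.87% = 0.2364
MRP = 10.87% − 2.98% = 7.89%
E(R) = 2.98% + 0.2364 × 7.89% = 4.85%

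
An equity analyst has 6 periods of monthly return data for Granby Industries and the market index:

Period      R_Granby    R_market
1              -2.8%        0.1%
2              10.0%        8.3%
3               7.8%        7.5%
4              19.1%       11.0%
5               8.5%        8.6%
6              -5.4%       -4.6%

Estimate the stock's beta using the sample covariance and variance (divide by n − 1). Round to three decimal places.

1.415

Mean R_i = (-2.8 + 10.0 + 7.8 + 19.1 + 8.5 − 5.4) / 6 = 6.2000%
Mean R_m = (0.1 + 8.3 + 7.5 + 11.0 + 8.6 − 4.6) / 6 = 5.1500%
Σ(R_i − R̄_i)(R_m − R̄_m) = 257.6800  ⇒  Cov = 257.6800 / 5 = 51.5360
Σ(R_m − R̄_m)² = 182.1350  ⇒  Var(R_m) = 182.1350 / 5 = 36.4270
β = Cov / Var(R_m) = 51.5360 / 36.4270 = 1.4148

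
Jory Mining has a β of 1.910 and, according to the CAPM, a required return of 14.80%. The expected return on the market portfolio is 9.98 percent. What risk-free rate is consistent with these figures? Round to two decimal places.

E(R) = R_f + β(E(R_m) − R_f) = R_f(1 − β) + β·E(R_m)
14.80% = R_f × (1 − 1.910) + 1.910 × 9.98%
14.80% = R_f × -0.910 + 19.06180%
R_f = (14.80% − 19.06180%) / -0.910 = 4.68%

4.68%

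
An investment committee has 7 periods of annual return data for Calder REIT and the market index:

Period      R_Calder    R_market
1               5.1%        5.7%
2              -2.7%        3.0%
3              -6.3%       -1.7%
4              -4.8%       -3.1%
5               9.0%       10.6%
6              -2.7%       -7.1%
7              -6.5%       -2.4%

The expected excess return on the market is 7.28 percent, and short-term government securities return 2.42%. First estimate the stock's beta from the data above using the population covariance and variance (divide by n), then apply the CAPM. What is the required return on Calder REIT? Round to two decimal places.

Mean R_i = (5.1 − 2.7 − 6.3 − 4.8 + 9.0 − 2.7 − 6.5) / 7 = -1.2714%
Mean R_m = (5.7 + 3.0 − 1.7 − 3.1 + 10.6 − 7.1 − 2.4) / 7 = 0.7143%
Σ(R_i − R̄_i)(R_m − R̄_m) = 183.0871  ⇒  Cov = 183.0871 / 7 = 26.1553
Σ(R_m − R̄_m)² = 218.9486  ⇒  Var(R_m) = 218.9486 / 7 = 31.2784
β = Cov / Var(R_m) = 26.1553 / 31.2784 = 0.8362
E(R) = R_f + β × MRP = 2.42% + 0.8362 × 7.28% = 8.51%

8.51%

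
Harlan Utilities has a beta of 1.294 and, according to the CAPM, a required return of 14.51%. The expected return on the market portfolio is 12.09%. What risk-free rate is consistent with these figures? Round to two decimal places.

E(R) = R_f + β(E(R_m) − R_f) = R_f(1 − β) + β·E(R_m)
14.51% = R_f × (1 − 1.294) + 1.294 × 12.09%
14.51% = R_f × -0.294 + 15.64446%
R_f = (14.51% − 15.64446%) / -0.294 = 3.86%

3.86%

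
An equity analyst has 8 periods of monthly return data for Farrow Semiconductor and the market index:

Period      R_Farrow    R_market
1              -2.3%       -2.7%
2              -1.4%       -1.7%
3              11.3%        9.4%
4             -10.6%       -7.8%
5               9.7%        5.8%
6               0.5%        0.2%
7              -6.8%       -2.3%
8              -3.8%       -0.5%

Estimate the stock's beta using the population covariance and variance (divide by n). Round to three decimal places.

1.368

Mean R_i = (-2.3 − 1.4 + 11.3 − 10.6 + 9.7 + 0.5 − 6.8 − 3.8) / 8 = -0.4250%
Mean R_m = (-2.7 − 1.7 + 9.4 − 7.8 + 5.8 + 0.2 − 2.3 − 0.5) / 8 = 0.0500%
Σ(R_i − R̄_i)(R_m − R̄_m) = 271.5600  ⇒  Cov = 271.5600 / 8 = 33.9450
Σ(R_m − R̄_m)² = 198.5800  ⇒  Var(R_m) = 198.5800 / 8 = 24.8225
β = Cov / Var(R_m) = 33.9450 / 24.8225 = 1.3675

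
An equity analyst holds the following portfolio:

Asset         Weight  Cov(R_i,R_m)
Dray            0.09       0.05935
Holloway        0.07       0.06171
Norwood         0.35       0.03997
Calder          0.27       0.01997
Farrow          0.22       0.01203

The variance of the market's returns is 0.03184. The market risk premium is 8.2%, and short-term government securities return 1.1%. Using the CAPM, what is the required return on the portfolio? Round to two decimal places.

β_Dray = 0.05935 / 0.03184 = 1.8640
β_Holloway = 0.06171 / 0.03184 = 1.9381
β_Norwood = 0.03997 / 0.03184 = 1.2553
β_Calder = 0.01997 / 0.03184 = 0.6272
β_Farrow = 0.01203 / 0.03184 = 0.3778
β_P = Σ w_i β_i = 0.09×1.8640 + 0.07×1.9381 + 0.35×1.2553 + 0.27×0.6272 + 0.22×0.3778 = 0.9952
E(R_P) = R_f + β_P × MRP = 1.1% + 0.9952 × 8.2% = 9.26%

9.26%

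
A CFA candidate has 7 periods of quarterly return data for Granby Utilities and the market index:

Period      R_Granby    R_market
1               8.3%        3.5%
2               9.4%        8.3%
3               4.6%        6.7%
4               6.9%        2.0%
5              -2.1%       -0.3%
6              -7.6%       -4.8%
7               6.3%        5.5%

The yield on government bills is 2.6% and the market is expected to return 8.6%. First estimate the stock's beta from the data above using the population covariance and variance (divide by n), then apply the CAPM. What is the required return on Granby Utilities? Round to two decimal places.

Mean R_i = (8.3 + 9.4 + 4.6 + 6.9 − 2.1 − 7.6 + 6.3) / 7 = 3.6857%
Mean R_m = (3.5 + 8.3 + 6.7 + 2.0 − 0.3 − 4.8 + 5.5) / 7 = 2.9857%
Σ(R_i − R̄_i)(R_m − R̄_m) = 146.4186  ⇒  Cov = 146.4186 / 7 = 20.9169
Σ(R_m − R̄_m)² = 121.0086  ⇒  Var(R_m) = 121.0086 / 7 = 17.2869
β = Cov / Var(R_m) = 20.9169 / 17.2869 = 1.2100
MRP = 8.6% − 2.6% = 6.00%
E(R) = R_f + β × MRP = 2.6% + 1.2100 × 6.0% = 9.86%

9.86%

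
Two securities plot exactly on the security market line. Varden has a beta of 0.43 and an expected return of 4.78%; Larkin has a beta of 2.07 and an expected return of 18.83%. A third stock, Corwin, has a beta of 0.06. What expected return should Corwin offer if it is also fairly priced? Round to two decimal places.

1.61%

MRP (SML slope) = (18.83% − 4.78%) / (2.07 − 0.43) = 14.05% / 1.64 = 8.5671%
R_f (intercept) = 4.78% − 0.43 × 8.5671% = 1.0961%
E(R_Corwin) = R_f + β × MRP = 1.0961% + 0.06 × 8.5671% = 1.61%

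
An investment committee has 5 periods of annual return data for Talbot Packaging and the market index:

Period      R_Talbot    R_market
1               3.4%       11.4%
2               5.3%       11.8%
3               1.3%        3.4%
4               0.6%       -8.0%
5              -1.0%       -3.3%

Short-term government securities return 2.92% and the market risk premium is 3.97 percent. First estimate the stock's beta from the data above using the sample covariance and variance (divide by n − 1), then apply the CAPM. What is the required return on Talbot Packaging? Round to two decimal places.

3.88%

Mean R_i = (3.4 + 5.3 + 1.3 + 0.6 − 1.0) / 5 = 1.9200%
Mean R_m = (11.4 + 11.8 + 3.4 − 8.0 − 3.3) / 5 = 3.0600%
Σ(R_i − R̄_i)(R_m − R̄_m) = 74.8440  ⇒  Cov = 74.8440 / 4 = 18.7110
Σ(R_m − R̄_m)² = 308.8320  ⇒  Var(R_m) = 308.8320 / 4 = 77.2080
β = Cov / Var(R_m) = 18.7110 / 77.2080 = 0.2423
E(R) = R_f + β × MRP = 2.92% + 0.2423 × 3.97% = 3.88%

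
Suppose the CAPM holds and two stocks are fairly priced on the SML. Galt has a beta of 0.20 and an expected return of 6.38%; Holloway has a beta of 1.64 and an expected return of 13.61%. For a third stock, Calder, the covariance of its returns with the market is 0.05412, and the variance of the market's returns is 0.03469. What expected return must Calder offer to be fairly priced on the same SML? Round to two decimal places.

13.21%

MRP = (13.61% − 6.38%) / (1.64 − 0.20) = 5.0208%
R_f = 6.38% − 0.20 × 5.0208% = 5.3758%
β_Calder = Cov / Var(R_m) = 0.05412 / 0.03469 = 1.5601
E(R_Calder) = R_f + β × MRP = 5.3758% + 1.5601 × 5.0208% = 13.21%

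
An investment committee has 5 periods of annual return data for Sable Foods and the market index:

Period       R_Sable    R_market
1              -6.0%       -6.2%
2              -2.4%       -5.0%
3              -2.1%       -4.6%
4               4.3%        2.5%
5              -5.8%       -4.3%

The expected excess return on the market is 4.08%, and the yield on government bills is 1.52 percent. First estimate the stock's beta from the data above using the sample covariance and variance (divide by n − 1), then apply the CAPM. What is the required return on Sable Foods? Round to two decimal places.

Mean R_i = (-6.0 − 2.4 − 2.1 + 4.3 − 5.8) / 5 = -2.4000%
Mean R_m = (-6.2 − 5.0 − 4.6 + 2.5 − 4.3) / 5 = -3.5200%
Σ(R_i − R̄_i)(R_m − R̄_m) = 52.3100  ⇒  Cov = 52.3100 / 4 = 13.0775
Σ(R_m − R̄_m)² = 47.3880  ⇒  Var(R_m) = 47.3880 / 4 = 11.8470
β = Cov / Var(R_m) = 13.0775 / 11.8470 = 1.1039
E(R) = R_f + β × MRP = 1.52% + 1.1039 × 4.08% = 6.02%

6.02%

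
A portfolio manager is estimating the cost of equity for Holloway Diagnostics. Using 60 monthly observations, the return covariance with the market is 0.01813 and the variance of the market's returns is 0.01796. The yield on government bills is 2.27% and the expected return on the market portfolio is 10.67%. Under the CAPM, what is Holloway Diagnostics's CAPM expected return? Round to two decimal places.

β = Cov(R_i, R_m) / Var(R_m) = 0.01813 / 0.01796 = 1.0095
MRP = 10.67% − 2.27% = 8.40%
E(R) = R_f + β × MRP = 2.27% + 1.0095 × 8.40% = 10.75%

10.75%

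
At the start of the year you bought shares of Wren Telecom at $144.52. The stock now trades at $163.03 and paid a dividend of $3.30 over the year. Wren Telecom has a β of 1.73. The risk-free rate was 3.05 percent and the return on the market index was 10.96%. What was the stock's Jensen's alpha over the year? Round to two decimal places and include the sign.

Realised HPR = (P1 + D1 − P0) / P0 = (163.03 + 3.30 − 144.52) / 144.52 = 21.81 / 144.52 = 15.0913%
MRP = 10.96% − 3.05% = 7.91%
CAPM required = R_f + β·MRP = 3.05% + 1.73 × 7.91% = 16.7343%
α = realised − required = 15.0913% − 16.7343% = -1.64%

-1.64%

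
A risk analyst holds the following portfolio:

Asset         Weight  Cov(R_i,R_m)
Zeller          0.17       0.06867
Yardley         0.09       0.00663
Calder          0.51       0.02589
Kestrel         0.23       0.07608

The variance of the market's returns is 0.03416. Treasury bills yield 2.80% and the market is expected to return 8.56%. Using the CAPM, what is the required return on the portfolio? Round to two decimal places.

10.05%

β_Zeller = 0.06867 / 0.03416 = 2.0102
β_Yardley = 0.00663 / 0.03416 = 0.1941
β_Calder = 0.02589 / 0.03416 = 0.7579
β_Kestrel = 0.07608 / 0.03416 = 2.2272
β_P = Σ w_i β_i = 0.17×2.0102 + 0.09×0.1941 + 0.51×0.7579 + 0.23×2.2272 = 1.2580
MRP = 8.56% − 2.80% = 5.76%
E(R_P) = R_f + β_P × MRP = 2.80% + 1.2580 × 5.76% = 10.05%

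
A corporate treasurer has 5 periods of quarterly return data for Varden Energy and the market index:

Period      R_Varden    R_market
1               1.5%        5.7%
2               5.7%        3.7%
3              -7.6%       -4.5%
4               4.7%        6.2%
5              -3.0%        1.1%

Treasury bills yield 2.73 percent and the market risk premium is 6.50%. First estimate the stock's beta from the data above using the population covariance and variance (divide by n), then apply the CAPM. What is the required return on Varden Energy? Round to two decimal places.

Mean R_i = (1.5 + 5.7 − 7.6 + 4.7 − 3.0) / 5 = 0.2600%
Mean R_m = (5.7 + 3.7 − 4.5 + 6.2 + 1.1) / 5 = 2.4400%
Σ(R_i − R̄_i)(R_m − R̄_m) = 86.5080  ⇒  Cov = 86.5080 / 5 = 17.3016
Σ(R_m − R̄_m)² = 76.3120  ⇒  Var(R_m) = 76.3120 / 5 = 15.2624
β = Cov / Var(R_m) = 17.3016 / 15.2624 = 1.1336
E(R) = R_f + β × MRP = 2.73% + 1.1336 × 6.50% = 10.10%

10.10%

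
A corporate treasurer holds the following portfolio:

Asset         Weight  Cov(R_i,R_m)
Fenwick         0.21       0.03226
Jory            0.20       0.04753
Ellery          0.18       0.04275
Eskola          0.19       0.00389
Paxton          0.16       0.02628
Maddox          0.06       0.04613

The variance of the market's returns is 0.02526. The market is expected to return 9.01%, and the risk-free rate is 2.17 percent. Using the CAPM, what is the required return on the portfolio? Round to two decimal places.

β_Fenwick = 0.03226 / 0.02526 = 1.2771
β_Jory = 0.04753 / 0.02526 = 1.8816
β_Ellery = 0.04275 / 0.02526 = 1.6924
β_Eskola = 0.00389 / 0.02526 = 0.1540
β_Paxton = 0.02628 / 0.02526 = 1.0404
β_Maddox = 0.04613 / 0.02526 = 1.8262
β_P = Σ w_i β_i = 0.21×1.2771 + 0.20×1.8816 + 0.18×1.6924 + 0.19×0.1540 + 0.16×1.0404 + 0.06×1.8262 = 1.2544
MRP = 9.01% − 2.17% = 6.84%
E(R_P) = R_f + β_P × MRP = 2.17% + 1.2544 × 6.84% = 10.75%

10.75%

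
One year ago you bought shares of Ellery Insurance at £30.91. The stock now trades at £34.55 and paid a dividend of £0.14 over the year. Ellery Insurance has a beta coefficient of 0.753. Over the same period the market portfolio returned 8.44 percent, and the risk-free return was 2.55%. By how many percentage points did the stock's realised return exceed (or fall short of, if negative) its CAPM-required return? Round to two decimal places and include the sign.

+5.24%

Realised HPR = (P1 + D1 − P0) / P0 = (34.55 + 0.14 − 30.91) / 30.91 = 3.78 / 30.91 = 12.2291%
MRP = 8.44% − 2.55% = 5.89%
CAPM required = R_f + β·MRP = 2.55% + 0.753 × 5.89% = 6.98517%
α = realised − required = 12.2291% − 6.98517% = +5.24%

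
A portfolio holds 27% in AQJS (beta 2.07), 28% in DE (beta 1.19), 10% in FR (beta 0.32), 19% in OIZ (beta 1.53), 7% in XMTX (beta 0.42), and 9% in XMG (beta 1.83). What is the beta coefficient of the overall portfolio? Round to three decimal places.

1.409

β_P = Σ w_i β_i = 0.27×2.07 + 0.28×1.19 + 0.10×0.32 + 0.19×1.53 + 0.07×0.42 + 0.09×1.83 = 1.4089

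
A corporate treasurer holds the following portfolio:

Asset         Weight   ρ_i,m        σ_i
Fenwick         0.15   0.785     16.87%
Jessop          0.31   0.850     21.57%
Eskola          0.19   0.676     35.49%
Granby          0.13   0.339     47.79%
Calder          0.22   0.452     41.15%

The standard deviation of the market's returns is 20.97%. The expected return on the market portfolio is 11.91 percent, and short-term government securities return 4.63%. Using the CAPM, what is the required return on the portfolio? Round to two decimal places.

β_Fenwick = 0.785 × 16.87% / 20.97% = 0.6315
β_Jessop = 0.850 × 21.57% / 20.97% = 0.8743
β_Eskola = 0.676 × 35.49% / 20.97% = 1.1441
β_Granby = 0.339 × 47.79% / 20.97% = 0.7726
β_Calder = 0.452 × 41.15% / 20.97% = 0.8870
β_P = Σ w_i β_i = 0.15×0.6315 + 0.31×0.8743 + 0.19×1.1441 + 0.13×0.7726 + 0.22×0.8870 = 0.8787
MRP = 11.91% − 4.63% = 7.28%
E(R_P) = R_f + β_P × MRP = 4.63% + 0.8787 × 7.28% = 11.03%

11.03%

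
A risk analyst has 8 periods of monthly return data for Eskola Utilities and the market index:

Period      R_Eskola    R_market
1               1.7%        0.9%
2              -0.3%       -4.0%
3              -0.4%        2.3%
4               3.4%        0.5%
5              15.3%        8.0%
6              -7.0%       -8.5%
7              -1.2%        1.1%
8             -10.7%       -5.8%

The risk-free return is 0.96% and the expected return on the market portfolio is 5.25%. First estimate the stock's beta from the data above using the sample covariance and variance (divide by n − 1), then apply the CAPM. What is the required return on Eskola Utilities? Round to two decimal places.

6.54%

Mean R_i = (1.7 − 0.3 − 0.4 + 3.4 + 15.3 − 7.0 − 1.2 − 10.7) / 8 = 0.1000%
Mean R_m = (0.9 − 4.0 + 2.3 + 0.5 + 8.0 − 8.5 + 1.1 − 5.8) / 8 = -0.6875%
Σ(R_i − R̄_i)(R_m − R̄_m) = 246.7000  ⇒  Cov = 246.7000 / 7 = 35.2429
Σ(R_m − R̄_m)² = 189.6688  ⇒  Var(R_m) = 189.6688 / 7 = 27.0955
β = Cov / Var(R_m) = 35.2429 / 27.0955 = 1.3007
MRP = 5.25% − 0.96% = 4.29%
E(R) = R_f + β × MRP = 0.96% + 1.3007 × 4.29% = 6.54%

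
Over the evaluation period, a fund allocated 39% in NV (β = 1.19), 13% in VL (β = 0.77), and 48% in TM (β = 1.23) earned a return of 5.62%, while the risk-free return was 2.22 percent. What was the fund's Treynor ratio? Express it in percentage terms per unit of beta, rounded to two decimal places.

β_P = 0.39×1.19 + 0.13×0.77 + 0.48×1.23 = 1.1546
Treynor = (R_P − R_f) / β_P = (5.62% − 2.22%) / 1.1546 = 3.40% / 1.1546 = 2.94%

2.94%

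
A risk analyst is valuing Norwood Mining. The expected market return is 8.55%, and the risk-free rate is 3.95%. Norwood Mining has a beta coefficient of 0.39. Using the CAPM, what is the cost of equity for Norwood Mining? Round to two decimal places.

Market risk premium = E(R_m) − R_f = 8.55% − 3.95% = 4.60%
E(R) = R_f + β × MRP = 3.95% + 0.39 × 4.60% = 5.74%

5.74%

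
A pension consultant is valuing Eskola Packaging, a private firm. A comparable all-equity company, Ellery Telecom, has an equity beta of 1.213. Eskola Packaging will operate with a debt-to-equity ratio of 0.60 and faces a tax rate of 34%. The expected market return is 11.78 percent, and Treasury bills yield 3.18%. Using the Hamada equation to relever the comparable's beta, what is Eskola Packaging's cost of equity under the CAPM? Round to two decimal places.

17.74%

β_L = β_U × [1 + (1 − t)(D/E)] = 1.213 × [1 + (1 − 0.34) × 0.60]
    = 1.213 × [1 + 0.66 × 0.60] = 1.213 × 1.3960 = 1.6933
MRP = 11.78% − 3.18% = 8.60%
E(R) = R_f + β_L × MRP = 3.18% + 1.6933 × 8.60% = 17.74%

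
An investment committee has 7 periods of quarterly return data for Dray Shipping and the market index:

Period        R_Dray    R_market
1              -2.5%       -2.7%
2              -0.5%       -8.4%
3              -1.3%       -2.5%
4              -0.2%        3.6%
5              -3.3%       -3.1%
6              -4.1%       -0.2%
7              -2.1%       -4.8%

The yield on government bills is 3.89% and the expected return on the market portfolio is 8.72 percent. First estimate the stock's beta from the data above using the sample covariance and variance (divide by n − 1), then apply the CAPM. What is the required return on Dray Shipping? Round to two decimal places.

Mean R_i = (-2.5 − 0.5 − 1.3 − 0.2 − 3.3 − 4.1 − 2.1) / 7 = -2.0000%
Mean R_m = (-2.7 − 8.4 − 2.5 + 3.6 − 3.1 − 0.2 − 4.8) / 7 = -2.5857%
Σ(R_i − R̄_i)(R_m − R̄_m) = -1.5900  ⇒  Cov = -1.5900 / 6 = -0.2650
Σ(R_m − R̄_m)² = 82.9486  ⇒  Var(R_m) = 82.9486 / 6 = 13.8248
β = Cov / Var(R_m) = -0.2650 / 13.8248 = -0.0192
MRP = 8.72% − 3.89% = 4.83%
E(R) = R_f + β × MRP = 3.89% + -0.0192 × 4.83% = 3.80%

3.80%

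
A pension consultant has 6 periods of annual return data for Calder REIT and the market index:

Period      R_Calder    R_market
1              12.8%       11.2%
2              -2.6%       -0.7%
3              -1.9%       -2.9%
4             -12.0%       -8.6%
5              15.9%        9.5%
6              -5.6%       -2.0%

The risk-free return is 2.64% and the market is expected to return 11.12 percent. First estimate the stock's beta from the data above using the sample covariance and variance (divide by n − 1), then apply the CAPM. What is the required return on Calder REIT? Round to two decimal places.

Mean R_i = (12.8 − 2.6 − 1.9 − 12.0 + 15.9 − 5.6) / 6 = 1.1000%
Mean R_m = (11.2 − 0.7 − 2.9 − 8.6 + 9.5 − 2.0) / 6 = 1.0833%
Σ(R_i − R̄_i)(R_m − R̄_m) = 408.9900  ⇒  Cov = 408.9900 / 5 = 81.7980
Σ(R_m − R̄_m)² = 295.5083  ⇒  Var(R_m) = 295.5083 / 5 = 59.1017
β = Cov / Var(R_m) = 81.7980 / 59.1017 = 1.3840
MRP = 11.12% − 2.64% = 8.48%
E(R) = R_f + β × MRP = 2.64% + 1.3840 × 8.48% = 14.38%

14.38%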